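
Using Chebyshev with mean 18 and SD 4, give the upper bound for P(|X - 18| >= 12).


k = 12/4 = 3
Chebyshev: P(|X-mu| >= k*sigma) <= 1/k^2 = 1/3^2 = 1/9

1/9


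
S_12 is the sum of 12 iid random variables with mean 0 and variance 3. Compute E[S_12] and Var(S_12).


E[S_n] = n*mu = 12*0 = 0
Var(S_n) = n*sigma^2 = 12*3 = 36

E[S_12]=0, Var(S_12)=36


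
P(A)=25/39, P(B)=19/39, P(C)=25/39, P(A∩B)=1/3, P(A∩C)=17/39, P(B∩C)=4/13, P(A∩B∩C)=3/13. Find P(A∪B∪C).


P(A∪B∪C) = P(A)+P(B)+P(C) - P(AB)-P(AC)-P(BC) + P(ABC)
= 25/39+19/39+25/39 - 1/3-17/39-4/13 + 3/13
= 12/13

12/13


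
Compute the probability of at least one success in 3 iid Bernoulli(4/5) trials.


P(at least one) = 1 - P(none)
P(none) = (1 - 4/5)^3 = (1/5)^3 = 1/125
P(at least one) = 1 - 1/125 = 124/125

124/125


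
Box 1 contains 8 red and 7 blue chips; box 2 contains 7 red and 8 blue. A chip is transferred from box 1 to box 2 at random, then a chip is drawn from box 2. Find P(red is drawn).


P(transfer red) = 8/15; P(transfer blue) = 7/15
If red transferred: Urn II has 8 red of 16, so P(red|red moved) = 1/2
If blue transferred: Urn II has 7 red of 16, so P(red|blue moved) = 7/16
By total probability: P(red) = 8/15*1/2 + 7/15*7/16 = 113/240

113/240


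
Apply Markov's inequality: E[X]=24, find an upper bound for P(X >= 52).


Markov: P(X >= a) <= E[X]/a
P(X >= 52) <= 24/52 = 6/13

6/13


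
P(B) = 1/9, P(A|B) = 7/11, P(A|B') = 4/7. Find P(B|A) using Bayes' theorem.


P(A) = P(A|B)P(B) + P(A|B')P(B') = 7/11*1/9 + 4/7*8/9 = 401/693
P(B|A) = P(A|B)P(B)/P(A) = (7/99)/(401/693) = 49/401

49/401


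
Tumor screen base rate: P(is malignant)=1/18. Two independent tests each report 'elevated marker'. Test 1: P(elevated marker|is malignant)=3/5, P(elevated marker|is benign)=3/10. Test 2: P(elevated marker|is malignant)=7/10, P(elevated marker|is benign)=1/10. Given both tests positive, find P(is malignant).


After test 1: P(+) = 3/5*1/18 + 3/10*17/18 = 19/60
P(B|+) = (1/30)/(19/60) = 2/19
After test 2 (use post1 as new prior): P(+) = 7/10*2/19 + 1/10*17/19 = 31/190
P(B|+,+) = (7/95)/(31/190) = 14/31

14/31


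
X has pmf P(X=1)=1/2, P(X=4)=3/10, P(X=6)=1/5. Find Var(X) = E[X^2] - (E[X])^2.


E[X] = 29/10, E[X^2] = 25/2
Var(X) = E[X^2] - (E[X])^2 = 25/2 - (29/10)^2 = 409/100

409/100


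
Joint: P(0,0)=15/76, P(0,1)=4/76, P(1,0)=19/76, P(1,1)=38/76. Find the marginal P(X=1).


P(X=1) = P(1,0)+P(1,1) = 19/76 + 38/76 = 57/76 = 3/4

3/4


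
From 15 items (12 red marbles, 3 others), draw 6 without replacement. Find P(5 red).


P(X=5) = C(12,5)*C(3,1) / C(15,6)
= 792*3 / 5005
= 2376/5005 = 216/455

216/455


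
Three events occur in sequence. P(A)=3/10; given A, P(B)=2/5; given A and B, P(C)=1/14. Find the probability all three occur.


P(A∩B∩C) = P(A) * P(B|A) * P(C|A∩B)
= 3/10 * 2/5 * 1/14
= 3/25 * 1/14 = 3/350

3/350


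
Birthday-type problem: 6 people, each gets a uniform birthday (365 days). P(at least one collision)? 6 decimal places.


P(all different) = prod((365-i)/365 for i=0..5) = 0.959538
P(at least one match) = 1 - 0.959538 = 0.040462

0.040462


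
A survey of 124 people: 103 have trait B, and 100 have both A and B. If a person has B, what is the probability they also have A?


P(A|B) = P(A∩B)/P(B) = (100/124)/(103/124) = 100/103

100/103


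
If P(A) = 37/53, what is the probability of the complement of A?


P(A') = 1 - P(A) = 1 - 37/53 = 16/53

16/53


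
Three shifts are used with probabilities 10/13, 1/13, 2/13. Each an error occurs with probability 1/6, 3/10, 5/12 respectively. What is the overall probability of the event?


P(A) = P(A|B1)P(B1) + P(A|B2)P(B2) + P(A|B3)P(B3)
= 1/6*10/13 + 3/10*1/13 + 5/12*2/13
= 5/39 + 3/130 + 5/78 = 14/65

14/65


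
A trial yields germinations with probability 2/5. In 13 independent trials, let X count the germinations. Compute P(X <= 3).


P(X<=3) = P(X=0) + P(X=1) + P(X=2) + P(X=3)
= 1594323/1220703125 + 13817466/1220703125 + 55269864/1220703125 + 135104112/1220703125
= 41157153/244140625

41157153/244140625


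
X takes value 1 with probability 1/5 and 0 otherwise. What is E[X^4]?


For Bernoulli: X in {0,1}
E[X^4] = 0^4*(1-1/5) + 1^4*1/5 = 1/5

1/5


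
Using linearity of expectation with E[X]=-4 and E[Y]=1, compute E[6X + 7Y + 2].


E[6X + 7Y + 2] = 6*E[X] + 7*E[Y] + 2
= (6)*(-4) + (7)*(1) + (2)
= -24 + 7 + 2 = -15

-15


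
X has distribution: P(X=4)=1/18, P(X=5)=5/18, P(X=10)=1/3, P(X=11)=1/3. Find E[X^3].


E[X^3] = sum(g(x)*P(x))
= 64*1/18 + 125*5/18 + 1000*1/3 + 1331*1/3
= 14675/18

14675/18


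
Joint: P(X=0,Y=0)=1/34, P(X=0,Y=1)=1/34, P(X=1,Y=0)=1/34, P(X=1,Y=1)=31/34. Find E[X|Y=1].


P(Y=1) = 32/34
E[X|Y=1] = (0*1 + 1*31)/32 = 31/32

31/32


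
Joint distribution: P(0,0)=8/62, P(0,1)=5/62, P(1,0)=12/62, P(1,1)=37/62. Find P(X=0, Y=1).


Read from table: P(X=0, Y=1) = 5/62

5/62


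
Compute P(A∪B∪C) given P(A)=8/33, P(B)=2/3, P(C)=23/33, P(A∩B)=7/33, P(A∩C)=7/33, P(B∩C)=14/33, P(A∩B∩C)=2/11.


P(A∪B∪C) = P(A)+P(B)+P(C) - P(AB)-P(AC)-P(BC) + P(ABC)
= 8/33+2/3+23/33 - 7/33-7/33-14/33 + 2/11
= 31/33

31/33


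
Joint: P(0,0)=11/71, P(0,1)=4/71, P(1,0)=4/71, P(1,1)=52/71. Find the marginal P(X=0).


P(X=0) = P(0,0)+P(0,1) = 11/71 + 4/71 = 15/71

15/71


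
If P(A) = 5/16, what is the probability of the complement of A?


P(A') = 1 - P(A) = 1 - 5/16 = 11/16

11/16


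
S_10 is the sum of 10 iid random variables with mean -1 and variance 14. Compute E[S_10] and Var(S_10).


E[S_n] = n*mu = 10*-1 = -10
Var(S_n) = n*sigma^2 = 10*14 = 140

E[S_10]=-10, Var(S_10)=140


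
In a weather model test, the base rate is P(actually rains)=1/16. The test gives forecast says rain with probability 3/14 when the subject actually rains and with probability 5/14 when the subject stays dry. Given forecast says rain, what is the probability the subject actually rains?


P(A) = P(A|B)P(B) + P(A|B')P(B') = 3/14*1/16 + 5/14*15/16 = 39/112
P(B|A) = P(A|B)P(B)/P(A) = (3/224)/(39/112) = 1/26

1/26


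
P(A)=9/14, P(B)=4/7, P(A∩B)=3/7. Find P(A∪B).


P(A∪B) = P(A) + P(B) - P(A∩B)
= 9/14 + 4/7 - 3/7 = 11/14

11/14


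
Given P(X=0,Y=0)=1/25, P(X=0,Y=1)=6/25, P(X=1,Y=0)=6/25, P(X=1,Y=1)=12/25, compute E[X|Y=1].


P(Y=1) = 18/25
E[X|Y=1] = (0*6 + 1*12)/18 = 12/18 = 2/3

2/3


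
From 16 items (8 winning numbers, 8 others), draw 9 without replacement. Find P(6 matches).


P(X=6) = C(8,6)*C(8,3) / C(16,9)
= 28*56 / 11440
= 1568/11440 = 98/715

98/715


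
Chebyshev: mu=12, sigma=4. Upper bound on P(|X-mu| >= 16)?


k = 16/4 = 4
Chebyshev: P(|X-mu| >= k*sigma) <= 1/k^2 = 1/4^2 = 1/16

1/16


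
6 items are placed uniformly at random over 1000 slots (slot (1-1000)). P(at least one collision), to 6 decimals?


P(all different) = prod((1000-i)/1000 for i=0..5) = 0.985085
P(at least one match) = 1 - 0.985085 = 0.014915

0.014915


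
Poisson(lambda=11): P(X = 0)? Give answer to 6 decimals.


P(X=0) = e^(-11) * 11^0 / 0!
≈ 0.00001670170079 * 1 / 1
≈ 0.000017

0.000017


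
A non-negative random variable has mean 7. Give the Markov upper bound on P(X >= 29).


Markov: P(X >= a) <= E[X]/a
P(X >= 29) <= 7/29

7/29


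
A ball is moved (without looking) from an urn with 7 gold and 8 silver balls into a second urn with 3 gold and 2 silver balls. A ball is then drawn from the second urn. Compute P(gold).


P(transfer gold) = 7/15; P(transfer silver) = 8/15
If gold transferred: Urn II has 4 gold of 6, so P(gold|gold moved) = 2/3
If silver transferred: Urn II has 3 gold of 6, so P(gold|silver moved) = 1/2
By total probability: P(gold) = 7/15*2/3 + 8/15*1/2 = 26/45

26/45


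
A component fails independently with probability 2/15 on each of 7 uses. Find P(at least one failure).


P(at least one) = 1 - P(none)
P(none) = (1 - 2/15)^7 = (13/15)^7 = 62748517/170859375
P(at least one) = 1 - 62748517/170859375 = 108110858/170859375

108110858/170859375


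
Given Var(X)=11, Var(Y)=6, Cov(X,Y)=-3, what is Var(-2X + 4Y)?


Var(-2X + 4Y) = (-2)^2*Var(X) + 4^2*Var(Y) + 2*(-2)*4*Cov(X,Y)
= 4*11 + 16*6 - 16*(-3)
= 44 + 96 + 48 = 188

188


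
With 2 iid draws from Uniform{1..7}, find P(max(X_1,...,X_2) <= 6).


P(max <= 6) = P(all X_i <= 6) = (P(X_1 <= 6))^2
= (6/7)^2 = 36/49

36/49


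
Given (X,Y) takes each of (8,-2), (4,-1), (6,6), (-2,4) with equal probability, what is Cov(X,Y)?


E[X]=4, E[Y]=7/4, E[XY]=2
Cov(X,Y) = E[XY] - E[X]E[Y] = 2 - 4*7/4 = -5

-5


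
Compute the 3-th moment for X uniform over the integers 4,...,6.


E[X^3] = (1/3) * sum(x^3 for x=4..6)
= 405/3 = 135

135


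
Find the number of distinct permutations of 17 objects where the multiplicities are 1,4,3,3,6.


17! = 355687428096000
Denominator: 1!=1 * 4!=24 * 3!=6 * 3!=6 * 6!=720
Coefficient = 355687428096000 / 622080 = 571771200

571771200


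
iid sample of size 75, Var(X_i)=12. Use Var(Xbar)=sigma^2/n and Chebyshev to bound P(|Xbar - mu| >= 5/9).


Var(Xbar) = Var(X)/n = 12/75
Chebyshev: P(|Xbar-mu| >= 5/9) <= Var(Xbar)/(5/9)^2 = (4/25)/(25/81) = 324/625

324/625


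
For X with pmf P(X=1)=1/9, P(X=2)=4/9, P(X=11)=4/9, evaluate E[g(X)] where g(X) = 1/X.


E[1/X] = sum(g(x)*P(x))
= 1*1/9 + 1/2*4/9 + 1/11*4/9
= 37/99

37/99


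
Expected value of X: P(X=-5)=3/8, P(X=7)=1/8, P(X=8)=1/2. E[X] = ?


E[X] = sum(x * P(x))
= -5*3/8 + 7*1/8 + 8*1/2
= 3

3


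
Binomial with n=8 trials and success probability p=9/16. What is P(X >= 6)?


P(X>=6) = P(X=6) + P(X=7) + P(X=8)
= 182284263/1073741824 + 33480783/536870912 + 43046721/4294967296
= 1040030037/4294967296

1040030037/4294967296


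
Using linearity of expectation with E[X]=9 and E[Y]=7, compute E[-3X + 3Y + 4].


E[-3X + 3Y + 4] = -3*E[X] + 3*E[Y] + 4
= (-3)*(9) + (3)*(7) + (4)
= -27 + 21 + 4 = -2

-2


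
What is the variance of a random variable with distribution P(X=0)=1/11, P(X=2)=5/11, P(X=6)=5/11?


E[X] = 40/11, E[X^2] = 200/11
Var(X) = E[X^2] - (E[X])^2 = 200/11 - (40/11)^2 = 600/121

600/121


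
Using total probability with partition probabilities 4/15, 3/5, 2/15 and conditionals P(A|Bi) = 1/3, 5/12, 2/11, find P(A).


P(A) = P(A|B1)P(B1) + P(A|B2)P(B2) + P(A|B3)P(B3)
= 1/3*4/15 + 5/12*3/5 + 2/11*2/15
= 4/45 + 1/4 + 4/165 = 719/1980

719/1980


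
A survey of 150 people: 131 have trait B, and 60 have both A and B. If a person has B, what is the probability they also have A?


P(A|B) = P(A∩B)/P(B) = (60/150)/(131/150) = 60/131

60/131


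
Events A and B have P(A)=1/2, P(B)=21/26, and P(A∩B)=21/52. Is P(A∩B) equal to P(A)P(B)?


P(A)*P(B) = 1/2*21/26 = 21/52
P(A∩B) = 21/52, which equals P(A)P(B), so independent

Yes, A and B are independent


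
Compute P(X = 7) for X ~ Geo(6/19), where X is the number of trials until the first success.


P(X=7) = (1-p)^6 * p = (13/19)^6 * 6/19
= 4826809/47045881 * 6/19 = 28960854/893871739

28960854/893871739


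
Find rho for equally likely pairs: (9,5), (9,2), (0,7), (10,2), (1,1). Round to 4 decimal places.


Cov(X,Y) = -2.9200, Var(X) = 18.9600, Var(Y) = 5.0400
rho = Cov/(sqrt(VarX)*sqrt(VarY)) = -0.2987

-0.2987


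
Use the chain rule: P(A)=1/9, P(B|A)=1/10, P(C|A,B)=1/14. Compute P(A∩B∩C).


P(A∩B∩C) = P(A) * P(B|A) * P(C|A∩B)
= 1/9 * 1/10 * 1/14
= 1/90 * 1/14 = 1/1260

1/1260


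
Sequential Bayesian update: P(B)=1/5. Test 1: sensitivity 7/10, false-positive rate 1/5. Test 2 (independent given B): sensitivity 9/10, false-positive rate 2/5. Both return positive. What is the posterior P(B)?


After test 1: P(+) = 7/10*1/5 + 1/5*4/5 = 3/10
P(B|+) = (7/50)/(3/10) = 7/15
After test 2 (use post1 as new prior): P(+) = 9/10*7/15 + 2/5*8/15 = 19/30
P(B|+,+) = (21/50)/(19/30) = 63/95

63/95


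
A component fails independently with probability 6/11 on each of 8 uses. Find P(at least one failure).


P(at least one) = 1 - P(none)
P(none) = (1 - 6/11)^8 = (5/11)^8 = 390625/214358881
P(at least one) = 1 - 390625/214358881 = 213968256/214358881

213968256/214358881


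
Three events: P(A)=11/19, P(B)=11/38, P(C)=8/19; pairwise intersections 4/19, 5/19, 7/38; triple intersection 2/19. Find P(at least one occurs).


P(A∪B∪C) = P(A)+P(B)+P(C) - P(AB)-P(AC)-P(BC) + P(ABC)
= 11/19+11/38+8/19 - 4/19-5/19-7/38 + 2/19
= 14/19

14/19


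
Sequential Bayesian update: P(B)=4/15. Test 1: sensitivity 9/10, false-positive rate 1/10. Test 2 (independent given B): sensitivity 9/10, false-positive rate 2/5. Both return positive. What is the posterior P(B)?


After test 1: P(+) = 9/10*4/15 + 1/10*11/15 = 47/150
P(B|+) = (6/25)/(47/150) = 36/47
After test 2 (use post1 as new prior): P(+) = 9/10*36/47 + 2/5*11/47 = 184/235
P(B|+,+) = (162/235)/(184/235) = 81/92

81/92


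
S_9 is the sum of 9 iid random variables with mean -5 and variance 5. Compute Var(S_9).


By independence, Var(S_n) = n*Var(X_1) = 9*5 = 45

45


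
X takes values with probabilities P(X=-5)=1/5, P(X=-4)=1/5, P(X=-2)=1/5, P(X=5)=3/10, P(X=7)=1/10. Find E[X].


E[X] = sum(x * P(x))
= -5*1/5 - 4*1/5 - 2*1/5 + 5*3/10 + 7*1/10
= 0

0


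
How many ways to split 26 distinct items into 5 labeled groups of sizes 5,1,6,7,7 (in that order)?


26! = 403291461126605635584000000
Denominator: 5!=120 * 1!=1 * 6!=720 * 7!=5040 * 7!=5040
Coefficient = 403291461126605635584000000 / 2194698240000 = 183757135161600

183757135161600


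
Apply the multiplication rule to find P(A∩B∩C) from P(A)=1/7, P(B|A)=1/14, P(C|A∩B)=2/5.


P(A∩B∩C) = P(A) * P(B|A) * P(C|A∩B)
= 1/7 * 1/14 * 2/5
= 1/98 * 2/5 = 1/245

1/245


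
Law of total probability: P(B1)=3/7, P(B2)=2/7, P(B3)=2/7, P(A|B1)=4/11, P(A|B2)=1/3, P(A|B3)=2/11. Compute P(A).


P(A) = P(A|B1)P(B1) + P(A|B2)P(B2) + P(A|B3)P(B3)
= 4/11*3/7 + 1/3*2/7 + 2/11*2/7
= 12/77 + 2/21 + 4/77 = 10/33

10/33


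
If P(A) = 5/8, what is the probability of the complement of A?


P(A') = 1 - P(A) = 1 - 5/8 = 3/8

3/8


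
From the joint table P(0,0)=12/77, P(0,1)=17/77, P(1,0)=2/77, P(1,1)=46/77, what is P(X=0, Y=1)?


Read from table: P(X=0, Y=1) = 17/77

17/77


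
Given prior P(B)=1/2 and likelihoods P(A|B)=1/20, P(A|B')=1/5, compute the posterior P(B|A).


P(A) = P(A|B)P(B) + P(A|B')P(B') = 1/20*1/2 + 1/5*1/2 = 1/8
P(B|A) = P(A|B)P(B)/P(A) = (1/40)/(1/8) = 1/5

1/5


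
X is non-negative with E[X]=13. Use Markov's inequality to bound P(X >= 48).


Markov: P(X >= a) <= E[X]/a
P(X >= 48) <= 13/48

13/48


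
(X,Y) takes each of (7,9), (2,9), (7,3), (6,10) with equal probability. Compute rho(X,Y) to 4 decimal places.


Cov(X,Y) = -2.1250, Var(X) = 4.2500, Var(Y) = 7.6875
rho = Cov/(sqrt(VarX)*sqrt(VarY)) = -0.3718

-0.3718


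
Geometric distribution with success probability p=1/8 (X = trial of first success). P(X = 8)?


P(X=8) = (1-p)^7 * p = (7/8)^7 * 1/8
= 823543/2097152 * 1/8 = 823543/16777216

823543/16777216


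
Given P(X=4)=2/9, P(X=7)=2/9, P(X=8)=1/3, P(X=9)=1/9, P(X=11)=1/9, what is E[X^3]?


E[X^3] = sum(g(x)*P(x))
= 64*2/9 + 343*2/9 + 512*1/3 + 729*1/9 + 1331*1/9
= 490

490


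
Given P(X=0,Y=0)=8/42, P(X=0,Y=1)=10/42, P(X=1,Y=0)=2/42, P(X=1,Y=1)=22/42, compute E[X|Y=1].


P(Y=1) = 32/42
E[X|Y=1] = (0*10 + 1*22)/32 = 22/32 = 11/16

11/16


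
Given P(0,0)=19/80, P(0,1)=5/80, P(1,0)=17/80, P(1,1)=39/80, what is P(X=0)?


P(X=0) = P(0,0)+P(0,1) = 19/80 + 5/80 = 24/80 = 3/10

3/10


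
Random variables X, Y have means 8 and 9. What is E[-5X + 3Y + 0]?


E[-5X + 3Y + 0] = -5*E[X] + 3*E[Y] + 0
= (-5)*(8) + (3)*(9) + (0)
= -40 + 27 + 0 = -13

-13


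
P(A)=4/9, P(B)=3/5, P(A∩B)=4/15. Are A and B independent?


P(A)*P(B) = 4/9*3/5 = 4/15
P(A∩B) = 4/15, which equals P(A)P(B), so independent

Yes, A and B are independent


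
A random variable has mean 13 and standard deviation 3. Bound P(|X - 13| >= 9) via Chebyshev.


k = 9/3 = 3
Chebyshev: P(|X-mu| >= k*sigma) <= 1/k^2 = 1/3^2 = 1/9

1/9


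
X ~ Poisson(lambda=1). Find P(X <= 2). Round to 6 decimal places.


P(X<=2) = e^(-1)*1^0/0! + e^(-1)*1^1/1! + e^(-1)*1^2/2!
≈ 0.3678794412 + 0.3678794412 + 0.1839397206
= 0.9196986030
≈ 0.919699

0.919699


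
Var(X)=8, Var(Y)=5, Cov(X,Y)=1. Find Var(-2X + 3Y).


Var(-2X + 3Y) = (-2)^2*Var(X) + 3^2*Var(Y) + 2*(-2)*3*Cov(X,Y)
= 4*8 + 9*5 - 12*1
= 32 + 45 - 12 = 65

65


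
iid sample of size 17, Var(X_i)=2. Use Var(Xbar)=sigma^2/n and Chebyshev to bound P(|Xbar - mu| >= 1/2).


Var(Xbar) = Var(X)/n = 2/17
Chebyshev: P(|Xbar-mu| >= 1/2) <= Var(Xbar)/(1/2)^2 = (2/17)/(1/4) = 8/17

8/17


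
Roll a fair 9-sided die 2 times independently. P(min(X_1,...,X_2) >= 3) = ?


P(min >= 3) = P(all X_i >= 3) = (P(X_1 >= 3))^2
= (7/9)^2 = 49/81

49/81


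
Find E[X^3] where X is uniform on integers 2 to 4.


E[X^3] = (1/3) * sum(x^3 for x=2..4)
= 99/3 = 33

33


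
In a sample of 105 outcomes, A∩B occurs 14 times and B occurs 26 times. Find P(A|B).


P(A|B) = P(A∩B)/P(B) = (14/105)/(26/105) = 14/26 = 7/13

7/13


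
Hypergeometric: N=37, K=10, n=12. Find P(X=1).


P(X=1) = C(10,1)*C(27,11) / C(37,12)
= 10*13037895 / 1852482996
= 130378950/1852482996 = 32775/465682

32775/465682


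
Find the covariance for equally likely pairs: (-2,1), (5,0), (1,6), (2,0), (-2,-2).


E[X]=4/5, E[Y]=1, E[XY]=8/5
Cov(X,Y) = E[XY] - E[X]E[Y] = 8/5 - 4/5*1 = 4/5

4/5


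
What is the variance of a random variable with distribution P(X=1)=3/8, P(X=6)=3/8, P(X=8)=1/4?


E[X] = 37/8, E[X^2] = 239/8
Var(X) = E[X^2] - (E[X])^2 = 239/8 - (37/8)^2 = 543/64

543/64


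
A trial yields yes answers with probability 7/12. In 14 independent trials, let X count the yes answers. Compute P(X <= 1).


P(X<=1) = P(X=0) + P(X=1)
= 6103515625/1283918464548864 + 59814453125/641959232274432
= 125732421875/1283918464548864

125732421875/1283918464548864


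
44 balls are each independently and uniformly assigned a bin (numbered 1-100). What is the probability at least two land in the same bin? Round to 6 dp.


P(all different) = prod((100-i)/100 for i=0..43) = 0.000013
P(at least one match) = 1 - 0.000013 = 0.999987

0.999987


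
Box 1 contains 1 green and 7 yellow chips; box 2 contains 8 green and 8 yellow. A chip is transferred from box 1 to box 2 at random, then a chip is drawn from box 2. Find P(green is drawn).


P(transfer green) = 1/8; P(transfer yellow) = 7/8
If green transferred: Urn II has 9 green of 17, so P(green|green moved) = 9/17
If yellow transferred: Urn II has 8 green of 17, so P(green|yellow moved) = 8/17
By total probability: P(green) = 1/8*9/17 + 7/8*8/17 = 65/136

65/136


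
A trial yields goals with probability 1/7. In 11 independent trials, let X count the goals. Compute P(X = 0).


P(X=0) = C(11,0) * p^0 * (1-p)^11
= 1 * 1 * 362797056/1977326743
= 362797056/1977326743

362797056/1977326743


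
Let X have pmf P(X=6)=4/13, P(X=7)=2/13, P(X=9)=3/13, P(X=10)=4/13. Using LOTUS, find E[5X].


E[5X] = sum(g(x)*P(x))
= 30*4/13 + 35*2/13 + 45*3/13 + 50*4/13
= 525/13

525/13


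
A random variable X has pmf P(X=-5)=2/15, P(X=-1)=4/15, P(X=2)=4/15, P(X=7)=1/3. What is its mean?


E[X] = sum(x * P(x))
= -5*2/15 - 1*4/15 + 2*4/15 + 7*1/3
= 29/15

29/15


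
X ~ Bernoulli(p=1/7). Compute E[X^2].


For Bernoulli: X in {0,1}
E[X^2] = 0^2*(1-1/7) + 1^2*1/7 = 1/7

1/7


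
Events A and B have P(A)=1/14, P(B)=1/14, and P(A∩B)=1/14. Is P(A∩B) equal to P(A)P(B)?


P(A)*P(B) = 1/14*1/14 = 1/196
P(A∩B) = 1/14 != 1/196, so not independent

No, A and B are not independent


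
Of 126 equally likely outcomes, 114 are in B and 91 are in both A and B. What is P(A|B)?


P(A|B) = P(A∩B)/P(B) = (91/126)/(114/126) = 91/114

91/114


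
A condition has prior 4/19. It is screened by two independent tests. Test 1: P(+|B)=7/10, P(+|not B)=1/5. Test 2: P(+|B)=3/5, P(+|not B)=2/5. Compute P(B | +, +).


After test 1: P(+) = 7/10*4/19 + 1/5*15/19 = 29/95
P(B|+) = (14/95)/(29/95) = 14/29
After test 2 (use post1 as new prior): P(+) = 3/5*14/29 + 2/5*15/29 = 72/145
P(B|+,+) = (42/145)/(72/145) = 7/12

7/12


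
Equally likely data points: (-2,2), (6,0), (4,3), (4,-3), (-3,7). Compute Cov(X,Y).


E[X]=9/5, E[Y]=9/5, E[XY]=-5
Cov(X,Y) = E[XY] - E[X]E[Y] = -5 - 9/5*9/5 = -206/25

-206/25


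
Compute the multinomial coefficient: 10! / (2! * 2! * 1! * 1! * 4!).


10! = 3628800
Denominator: 2!=2 * 2!=2 * 1!=1 * 1!=1 * 4!=24
Coefficient = 3628800 / 96 = 37800

37800


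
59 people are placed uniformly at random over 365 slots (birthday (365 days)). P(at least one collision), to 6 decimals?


P(all different) = prod((365-i)/365 for i=0..58) = 0.007011
P(at least one match) = 1 - 0.007011 = 0.992989

0.992989


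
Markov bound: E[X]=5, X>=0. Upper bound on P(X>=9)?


Markov: P(X >= a) <= E[X]/a
P(X >= 9) <= 5/9

5/9


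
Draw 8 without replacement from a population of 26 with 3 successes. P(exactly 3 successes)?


P(X=3) = C(3,3)*C(23,5) / C(26,8)
= 1*33649 / 1562275
= 33649/1562275 = 7/325

7/325


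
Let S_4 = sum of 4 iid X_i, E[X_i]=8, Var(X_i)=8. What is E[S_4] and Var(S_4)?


E[S_n] = n*mu = 4*8 = 32
Var(S_n) = n*sigma^2 = 4*8 = 32

E[S_4]=32, Var(S_4)=32


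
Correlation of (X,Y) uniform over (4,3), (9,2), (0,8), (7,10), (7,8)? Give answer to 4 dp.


Cov(X,Y) = -2.2800, Var(X) = 9.8400, Var(Y) = 9.7600
rho = Cov/(sqrt(VarX)*sqrt(VarY)) = -0.2327

-0.2327


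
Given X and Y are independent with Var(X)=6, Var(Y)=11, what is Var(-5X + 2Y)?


Independence => Cov(X,Y)=0
Var(-5X + 2Y) = (-5)^2*Var(X) + 2^2*Var(Y)
= 25*6 + 4*11 = 194

194


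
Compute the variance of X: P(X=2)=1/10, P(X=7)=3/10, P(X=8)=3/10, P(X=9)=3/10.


E[X] = 37/5, E[X^2] = 293/5
Var(X) = E[X^2] - (E[X])^2 = 293/5 - (37/5)^2 = 96/25

96/25


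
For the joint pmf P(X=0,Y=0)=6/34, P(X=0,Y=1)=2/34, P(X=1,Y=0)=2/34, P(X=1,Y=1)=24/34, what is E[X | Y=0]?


P(Y=0) = 8/34
E[X|Y=0] = (0*6 + 1*2)/8 = 2/8 = 1/4

1/4


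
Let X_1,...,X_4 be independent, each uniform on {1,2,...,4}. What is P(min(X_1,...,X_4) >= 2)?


P(min >= 2) = P(all X_i >= 2) = (P(X_1 >= 2))^4
= (3/4)^4 = 81/256

81/256


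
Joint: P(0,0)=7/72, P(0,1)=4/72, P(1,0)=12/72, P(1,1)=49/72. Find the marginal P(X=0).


P(X=0) = P(0,0)+P(0,1) = 7/72 + 4/72 = 11/72

11/72


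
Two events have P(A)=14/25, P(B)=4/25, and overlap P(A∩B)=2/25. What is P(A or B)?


P(A∪B) = P(A) + P(B) - P(A∩B)
= 14/25 + 4/25 - 2/25 = 16/25

16/25


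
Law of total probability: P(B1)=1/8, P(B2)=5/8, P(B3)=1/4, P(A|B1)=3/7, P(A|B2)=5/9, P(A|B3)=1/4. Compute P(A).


P(A) = P(A|B1)P(B1) + P(A|B2)P(B2) + P(A|B3)P(B3)
= 3/7*1/8 + 5/9*5/8 + 1/4*1/4
= 3/56 + 25/72 + 1/16 = 467/1008

467/1008


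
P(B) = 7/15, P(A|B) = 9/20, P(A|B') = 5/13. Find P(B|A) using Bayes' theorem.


P(A) = P(A|B)P(B) + P(A|B')P(B') = 9/20*7/15 + 5/13*8/15 = 1619/3900
P(B|A) = P(A|B)P(B)/P(A) = (21/100)/(1619/3900) = 819/1619

819/1619


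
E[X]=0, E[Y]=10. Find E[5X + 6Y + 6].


E[5X + 6Y + 6] = 5*E[X] + 6*E[Y] + 6
= (5)*(0) + (6)*(10) + (6)
= 0 + 60 + 6 = 66

66


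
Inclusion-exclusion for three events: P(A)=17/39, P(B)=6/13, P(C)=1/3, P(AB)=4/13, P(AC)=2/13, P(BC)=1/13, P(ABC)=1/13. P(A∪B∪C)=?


P(A∪B∪C) = P(A)+P(B)+P(C) - P(AB)-P(AC)-P(BC) + P(ABC)
= 17/39+6/13+1/3 - 4/13-2/13-1/13 + 1/13
= 10/13

10/13


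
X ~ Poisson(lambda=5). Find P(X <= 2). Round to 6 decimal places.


P(X<=2) = e^(-5)*5^0/0! + e^(-5)*5^1/1! + e^(-5)*5^2/2!
≈ 0.0067379470 + 0.0336897350 + 0.0842243375
= 0.1246520195
≈ 0.124652

0.124652


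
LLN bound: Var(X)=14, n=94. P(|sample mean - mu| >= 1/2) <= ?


Var(Xbar) = Var(X)/n = 14/94
Chebyshev: P(|Xbar-mu| >= 1/2) <= Var(Xbar)/(1/2)^2 = (7/47)/(1/4) = 28/47

28/47


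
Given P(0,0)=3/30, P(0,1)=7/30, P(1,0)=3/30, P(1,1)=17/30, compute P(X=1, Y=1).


Read from table: P(X=1, Y=1) = 17/30

17/30


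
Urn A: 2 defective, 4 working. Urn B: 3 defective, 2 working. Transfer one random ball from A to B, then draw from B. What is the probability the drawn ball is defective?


P(transfer defective) = 2/6 = 1/3; P(transfer working) = 2/3
If defective transferred: Urn II has 4 defective of 6, so P(defective|defective moved) = 2/3
If working transferred: Urn II has 3 defective of 6, so P(defective|working moved) = 1/2
By total probability: P(defective) = 1/3*2/3 + 2/3*1/2 = 5/9

5/9


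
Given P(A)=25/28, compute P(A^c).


P(A') = 1 - P(A) = 1 - 25/28 = 3/28

3/28


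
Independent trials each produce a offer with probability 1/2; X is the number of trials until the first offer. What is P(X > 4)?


P(X > 4) = P(first 4 trials all fail) = (1-p)^4 = (1/2)^4 = 1/16

1/16


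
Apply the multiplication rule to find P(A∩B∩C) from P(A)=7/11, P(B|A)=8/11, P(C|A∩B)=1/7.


P(A∩B∩C) = P(A) * P(B|A) * P(C|A∩B)
= 7/11 * 8/11 * 1/7
= 56/121 * 1/7 = 8/121

8/121


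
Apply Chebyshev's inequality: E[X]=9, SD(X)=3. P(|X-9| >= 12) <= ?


k = 12/3 = 4
Chebyshev: P(|X-mu| >= k*sigma) <= 1/k^2 = 1/4^2 = 1/16

1/16


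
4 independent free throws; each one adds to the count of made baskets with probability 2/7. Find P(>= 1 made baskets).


P(at least one) = 1 - P(none)
P(none) = (1 - 2/7)^4 = (5/7)^4 = 625/2401
P(at least one) = 1 - 625/2401 = 1776/2401

1776/2401


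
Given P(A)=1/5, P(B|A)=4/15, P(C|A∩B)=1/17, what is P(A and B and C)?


P(A∩B∩C) = P(A) * P(B|A) * P(C|A∩B)
= 1/5 * 4/15 * 1/17
= 4/75 * 1/17 = 4/1275

4/1275


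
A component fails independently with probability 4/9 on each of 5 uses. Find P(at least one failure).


P(at least one) = 1 - P(none)
P(none) = (1 - 4/9)^5 = (5/9)^5 = 3125/59049
P(at least one) = 1 - 3125/59049 = 55924/59049

55924/59049


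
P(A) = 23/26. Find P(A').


P(A') = 1 - P(A) = 1 - 23/26 = 3/26

3/26


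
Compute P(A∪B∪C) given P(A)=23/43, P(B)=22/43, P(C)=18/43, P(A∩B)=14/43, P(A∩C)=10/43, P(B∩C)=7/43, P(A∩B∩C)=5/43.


P(A∪B∪C) = P(A)+P(B)+P(C) - P(AB)-P(AC)-P(BC) + P(ABC)
= 23/43+22/43+18/43 - 14/43-10/43-7/43 + 5/43
= 37/43

37/43


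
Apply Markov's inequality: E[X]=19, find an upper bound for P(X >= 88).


Markov: P(X >= a) <= E[X]/a
P(X >= 88) <= 19/88

19/88


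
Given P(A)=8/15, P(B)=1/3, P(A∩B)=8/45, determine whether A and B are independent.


P(A)*P(B) = 8/15*1/3 = 8/45
P(A∩B) = 8/45, which equals P(A)P(B), so independent

Yes, A and B are independent


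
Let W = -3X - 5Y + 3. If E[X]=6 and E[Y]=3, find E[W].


E[-3X - 5Y + 3] = -3*E[X] - 5*E[Y] + 3
= (-3)*(6) + (-5)*(3) + (3)
= -18 - 15 + 3 = -30

-30


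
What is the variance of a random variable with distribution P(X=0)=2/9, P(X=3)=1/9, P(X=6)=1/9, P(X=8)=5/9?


E[X] = 49/9, E[X^2] = 365/9
Var(X) = E[X^2] - (E[X])^2 = 365/9 - (49/9)^2 = 884/81

884/81


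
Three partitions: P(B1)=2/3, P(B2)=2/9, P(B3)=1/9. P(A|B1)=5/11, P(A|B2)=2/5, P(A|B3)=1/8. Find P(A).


P(A) = P(A|B1)P(B1) + P(A|B2)P(B2) + P(A|B3)P(B3)
= 5/11*2/3 + 2/5*2/9 + 1/8*1/9
= 10/33 + 4/45 + 1/72 = 1607/3960

1607/3960


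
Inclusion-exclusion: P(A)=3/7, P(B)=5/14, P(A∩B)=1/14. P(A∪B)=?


P(A∪B) = P(A) + P(B) - P(A∩B)
= 3/7 + 5/14 - 1/14 = 5/7

5/7


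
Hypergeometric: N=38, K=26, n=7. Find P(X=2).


P(X=2) = C(26,2)*C(12,5) / C(38,7)
= 325*792 / 12620256
= 257400/12620256 = 975/47804

975/47804


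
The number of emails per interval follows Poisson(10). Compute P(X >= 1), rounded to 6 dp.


P(X>=1) = 1 - P(X<=0) = 1 - (e^(-10)*10^0/0!)
≈ 1 - 0.0000453999 = 0.9999546001
≈ 0.999955

0.999955


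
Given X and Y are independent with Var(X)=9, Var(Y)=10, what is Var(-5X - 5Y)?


Independence => Cov(X,Y)=0
Var(-5X - 5Y) = (-5)^2*Var(X) + (-5)^2*Var(Y)
= 25*9 + 25*10 = 475

475


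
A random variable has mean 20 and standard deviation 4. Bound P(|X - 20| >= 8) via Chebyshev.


k = 8/4 = 2
Chebyshev: P(|X-mu| >= k*sigma) <= 1/k^2 = 1/2^2 = 1/4

1/4


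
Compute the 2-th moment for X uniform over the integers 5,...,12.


E[X^2] = (1/8) * sum(x^2 for x=5..12)
= 620/8 = 155/2

155/2


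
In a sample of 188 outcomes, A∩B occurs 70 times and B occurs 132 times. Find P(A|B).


P(A|B) = P(A∩B)/P(B) = (70/188)/(132/188) = 70/132 = 35/66

35/66


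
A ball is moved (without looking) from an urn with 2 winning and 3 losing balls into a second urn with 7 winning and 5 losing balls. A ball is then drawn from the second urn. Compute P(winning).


P(transfer winning) = 2/5; P(transfer losing) = 3/5
If winning transferred: Urn II has 8 winning of 13, so P(winning|winning moved) = 8/13
If losing transferred: Urn II has 7 winning of 13, so P(winning|losing moved) = 7/13
By total probability: P(winning) = 2/5*8/13 + 3/5*7/13 = 37/65

37/65


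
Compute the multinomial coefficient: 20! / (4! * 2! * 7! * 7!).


20! = 2432902008176640000
Denominator: 4!=24 * 2!=2 * 7!=5040 * 7!=5040
Coefficient = 2432902008176640000 / 1219276800 = 1995364800

1995364800


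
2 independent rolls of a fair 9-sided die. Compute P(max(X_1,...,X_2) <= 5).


P(max <= 5) = P(all X_i <= 5) = (P(X_1 <= 5))^2
= (5/9)^2 = 25/81

25/81


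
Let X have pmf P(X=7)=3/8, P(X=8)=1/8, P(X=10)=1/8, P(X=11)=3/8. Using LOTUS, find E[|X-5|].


E[|X-5|] = sum(g(x)*P(x))
= 2*3/8 + 3*1/8 + 5*1/8 + 6*3/8
= 4

4


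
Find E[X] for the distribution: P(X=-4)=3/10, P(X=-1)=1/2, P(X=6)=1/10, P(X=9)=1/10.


E[X] = sum(x * P(x))
= -4*3/10 - 1*1/2 + 6*1/10 + 9*1/10
= -1/5

-1/5


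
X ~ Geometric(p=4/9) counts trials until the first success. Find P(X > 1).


P(X > 1) = P(first 1 trials all fail) = (1-p)^1 = (5/9)^1 = 5/9

5/9


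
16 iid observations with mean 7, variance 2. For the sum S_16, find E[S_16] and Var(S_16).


E[S_n] = n*mu = 16*7 = 112
Var(S_n) = n*sigma^2 = 16*2 = 32

E[S_16]=112, Var(S_16)=32


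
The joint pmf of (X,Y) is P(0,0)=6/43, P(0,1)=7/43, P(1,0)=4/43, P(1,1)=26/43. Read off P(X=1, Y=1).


Read from table: P(X=1, Y=1) = 26/43

26/43


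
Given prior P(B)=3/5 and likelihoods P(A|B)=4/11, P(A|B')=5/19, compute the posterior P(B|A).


P(A) = P(A|B)P(B) + P(A|B')P(B') = 4/11*3/5 + 5/19*2/5 = 338/1045
P(B|A) = P(A|B)P(B)/P(A) = (12/55)/(338/1045) = 114/169

114/169


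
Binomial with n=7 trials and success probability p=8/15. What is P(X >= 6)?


P(X>=6) = P(X=6) + P(X=7)
= 12845056/170859375 + 2097152/170859375
= 4980736/56953125

4980736/56953125


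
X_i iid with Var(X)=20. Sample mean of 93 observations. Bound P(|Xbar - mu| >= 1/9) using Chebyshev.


Var(Xbar) = Var(X)/n = 20/93
Chebyshev: P(|Xbar-mu| >= 1/9) <= Var(Xbar)/(1/9)^2 = (20/93)/(1/81) = 540/31
Bound exceeds 1, so trivial bound: 1

1


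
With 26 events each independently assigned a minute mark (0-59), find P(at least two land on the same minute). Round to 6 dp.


P(all different) = prod((60-i)/60 for i=0..25) = 0.001652
P(at least one match) = 1 - 0.001652 = 0.998348

0.998348


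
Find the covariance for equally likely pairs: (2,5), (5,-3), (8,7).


E[X]=5, E[Y]=3, E[XY]=17
Cov(X,Y) = E[XY] - E[X]E[Y] = 17 - 5*3 = 2

2


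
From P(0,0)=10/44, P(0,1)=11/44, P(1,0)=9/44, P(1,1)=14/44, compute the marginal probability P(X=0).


P(X=0) = P(0,0)+P(0,1) = 10/44 + 11/44 = 21/44

21/44


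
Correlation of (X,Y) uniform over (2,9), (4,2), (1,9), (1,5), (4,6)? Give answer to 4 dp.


Cov(X,Y) = -2.0800, Var(X) = 1.8400, Var(Y) = 6.9600
rho = Cov/(sqrt(VarX)*sqrt(VarY)) = -0.5812

-0.5812


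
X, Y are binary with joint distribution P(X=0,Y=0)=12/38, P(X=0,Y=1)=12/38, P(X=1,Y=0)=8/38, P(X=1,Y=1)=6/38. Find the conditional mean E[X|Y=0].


P(Y=0) = 20/38
E[X|Y=0] = (0*12 + 1*8)/20 = 8/20 = 2/5

2/5


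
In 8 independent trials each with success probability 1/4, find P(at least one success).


P(at least one) = 1 - P(none)
P(none) = (1 - 1/4)^8 = (3/4)^8 = 6561/65536
P(at least one) = 1 - 6561/65536 = 58975/65536

58975/65536


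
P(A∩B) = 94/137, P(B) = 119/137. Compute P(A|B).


P(A|B) = P(A∩B)/P(B) = (94/137)/(119/137) = 94/119

94/119


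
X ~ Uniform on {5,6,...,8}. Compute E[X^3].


E[X^3] = (1/4) * sum(x^3 for x=5..8)
= 1196/4 = 299

299


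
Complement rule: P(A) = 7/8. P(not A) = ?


P(A') = 1 - P(A) = 1 - 7/8 = 1/8

1/8


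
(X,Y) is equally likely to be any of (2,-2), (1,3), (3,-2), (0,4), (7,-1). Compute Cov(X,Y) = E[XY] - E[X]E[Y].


E[X]=13/5, E[Y]=2/5, E[XY]=-14/5
Cov(X,Y) = E[XY] - E[X]E[Y] = -14/5 - 13/5*2/5 = -96/25

-96/25


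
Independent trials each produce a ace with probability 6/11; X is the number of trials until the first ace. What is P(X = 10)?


P(X=10) = (1-p)^9 * p = (5/11)^9 * 6/11
= 1953125/2357947691 * 6/11 = 11718750/25937424601

11718750/25937424601


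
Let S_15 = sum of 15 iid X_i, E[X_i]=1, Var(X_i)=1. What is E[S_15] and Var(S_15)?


E[S_n] = n*mu = 15*1 = 15
Var(S_n) = n*sigma^2 = 15*1 = 15

E[S_15]=15, Var(S_15)=15


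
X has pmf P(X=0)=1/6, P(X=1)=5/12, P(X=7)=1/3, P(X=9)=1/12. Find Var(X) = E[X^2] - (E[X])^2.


E[X] = 7/2, E[X^2] = 47/2
Var(X) = E[X^2] - (E[X])^2 = 47/2 - (7/2)^2 = 45/4

45/4


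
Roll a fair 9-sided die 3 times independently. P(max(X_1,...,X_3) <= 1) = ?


P(max <= 1) = P(all X_i <= 1) = (P(X_1 <= 1))^3
= (1/9)^3 = 1/729

1/729


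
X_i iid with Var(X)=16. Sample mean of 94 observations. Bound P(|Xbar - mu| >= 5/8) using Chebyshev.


Var(Xbar) = Var(X)/n = 16/94
Chebyshev: P(|Xbar-mu| >= 5/8) <= Var(Xbar)/(5/8)^2 = (8/47)/(25/64) = 512/1175

512/1175


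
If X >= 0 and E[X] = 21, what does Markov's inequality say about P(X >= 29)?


Markov: P(X >= a) <= E[X]/a
P(X >= 29) <= 21/29

21/29


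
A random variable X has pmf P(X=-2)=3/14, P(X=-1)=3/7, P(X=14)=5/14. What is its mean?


E[X] = sum(x * P(x))
= -2*3/14 - 1*3/7 + 14*5/14
= 29/7

29/7


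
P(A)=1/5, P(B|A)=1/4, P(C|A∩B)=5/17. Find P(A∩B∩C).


P(A∩B∩C) = P(A) * P(B|A) * P(C|A∩B)
= 1/5 * 1/4 * 5/17
= 1/20 * 5/17 = 1/68

1/68


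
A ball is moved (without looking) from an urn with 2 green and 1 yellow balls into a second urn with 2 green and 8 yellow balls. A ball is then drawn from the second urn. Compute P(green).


P(transfer green) = 2/3; P(transfer yellow) = 1/3
If green transferred: Urn II has 3 green of 11, so P(green|green moved) = 3/11
If yellow transferred: Urn II has 2 green of 11, so P(green|yellow moved) = 2/11
By total probability: P(green) = 2/3*3/11 + 1/3*2/11 = 8/33

8/33


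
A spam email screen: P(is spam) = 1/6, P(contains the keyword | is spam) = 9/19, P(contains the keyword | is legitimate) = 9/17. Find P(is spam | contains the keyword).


P(A) = P(A|B)P(B) + P(A|B')P(B') = 9/19*1/6 + 9/17*5/6 = 168/323
P(B|A) = P(A|B)P(B)/P(A) = (3/38)/(168/323) = 17/112

17/112


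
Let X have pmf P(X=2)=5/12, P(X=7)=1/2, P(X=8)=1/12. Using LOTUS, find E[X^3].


E[X^3] = sum(g(x)*P(x))
= 8*5/12 + 343*1/2 + 512*1/12
= 435/2

435/2


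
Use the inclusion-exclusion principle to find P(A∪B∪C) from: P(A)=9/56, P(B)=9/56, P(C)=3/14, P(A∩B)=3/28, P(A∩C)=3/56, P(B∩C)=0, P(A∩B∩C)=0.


P(A∪B∪C) = P(A)+P(B)+P(C) - P(AB)-P(AC)-P(BC) + P(ABC)
= 9/56+9/56+3/14 - 3/28-3/56-0 + 0
= 3/8

3/8


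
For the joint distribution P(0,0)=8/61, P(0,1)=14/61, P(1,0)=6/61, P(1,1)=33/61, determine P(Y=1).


P(Y=1) = P(0,1)+P(1,1) = 14/61 + 33/61 = 47/61

47/61


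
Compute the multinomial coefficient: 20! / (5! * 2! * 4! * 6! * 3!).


20! = 2432902008176640000
Denominator: 5!=120 * 2!=2 * 4!=24 * 6!=720 * 3!=6
Coefficient = 2432902008176640000 / 24883200 = 97772875200

97772875200


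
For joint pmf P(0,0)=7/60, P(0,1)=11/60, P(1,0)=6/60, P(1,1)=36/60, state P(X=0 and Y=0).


Read from table: P(X=0, Y=0) = 7/60

7/60


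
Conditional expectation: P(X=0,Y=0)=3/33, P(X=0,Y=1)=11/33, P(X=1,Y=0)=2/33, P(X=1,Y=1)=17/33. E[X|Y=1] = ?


P(Y=1) = 28/33
E[X|Y=1] = (0*11 + 1*17)/28 = 17/28

17/28


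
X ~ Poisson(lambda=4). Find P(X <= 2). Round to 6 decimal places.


P(X<=2) = e^(-4)*4^0/0! + e^(-4)*4^1/1! + e^(-4)*4^2/2!
≈ 0.0183156389 + 0.0732625556 + 0.1465251111
= 0.2381033056
≈ 0.238103

0.238103


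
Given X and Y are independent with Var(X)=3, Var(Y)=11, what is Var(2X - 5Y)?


Independence => Cov(X,Y)=0
Var(2X - 5Y) = 2^2*Var(X) + (-5)^2*Var(Y)
= 4*3 + 25*11 = 287

287


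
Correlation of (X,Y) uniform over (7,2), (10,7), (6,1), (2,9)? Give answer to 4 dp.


Cov(X,Y) = -2.6875, Var(X) = 8.1875, Var(Y) = 11.1875
rho = Cov/(sqrt(VarX)*sqrt(VarY)) = -0.2808

-0.2808


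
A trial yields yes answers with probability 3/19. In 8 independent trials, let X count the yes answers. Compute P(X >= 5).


P(X>=5) = P(X=5) + P(X=6) + P(X=7) + P(X=8)
= 55738368/16983563041 + 5225472/16983563041 + 279936/16983563041 + 6561/16983563041
= 61250337/16983563041

61250337/16983563041


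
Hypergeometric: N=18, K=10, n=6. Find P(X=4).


P(X=4) = C(10,4)*C(8,2) / C(18,6)
= 210*28 / 18564
= 5880/18564 = 70/221

70/221


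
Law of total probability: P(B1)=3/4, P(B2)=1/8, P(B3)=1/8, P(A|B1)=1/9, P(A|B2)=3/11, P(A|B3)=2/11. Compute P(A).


P(A) = P(A|B1)P(B1) + P(A|B2)P(B2) + P(A|B3)P(B3)
= 1/9*3/4 + 3/11*1/8 + 2/11*1/8
= 1/12 + 3/88 + 1/44 = 37/264

37/264


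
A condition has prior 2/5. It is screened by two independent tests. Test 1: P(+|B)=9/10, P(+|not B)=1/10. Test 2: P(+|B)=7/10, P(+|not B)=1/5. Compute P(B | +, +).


After test 1: P(+) = 9/10*2/5 + 1/10*3/5 = 21/50
P(B|+) = (9/25)/(21/50) = 6/7
After test 2 (use post1 as new prior): P(+) = 7/10*6/7 + 1/5*1/7 = 22/35
P(B|+,+) = (3/5)/(22/35) = 21/22

21/22


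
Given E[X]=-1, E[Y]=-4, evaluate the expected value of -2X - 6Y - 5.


E[-2X - 6Y - 5] = -2*E[X] - 6*E[Y] - 5
= (-2)*(-1) + (-6)*(-4) + (-5)
= 2 + 24 - 5 = 21

21


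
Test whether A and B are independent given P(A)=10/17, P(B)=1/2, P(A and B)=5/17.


P(A)*P(B) = 10/17*1/2 = 5/17
P(A∩B) = 5/17, which equals P(A)P(B), so independent

Yes, A and B are independent


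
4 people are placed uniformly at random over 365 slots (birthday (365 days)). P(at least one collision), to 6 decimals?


P(all different) = prod((365-i)/365 for i=0..3) = 0.983644
P(at least one match) = 1 - 0.983644 = 0.016356

0.016356


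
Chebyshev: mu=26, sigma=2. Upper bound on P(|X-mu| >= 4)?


k = 4/2 = 2
Chebyshev: P(|X-mu| >= k*sigma) <= 1/k^2 = 1/2^2 = 1/4

1/4


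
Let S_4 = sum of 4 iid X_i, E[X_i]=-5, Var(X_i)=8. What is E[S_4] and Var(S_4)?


E[S_n] = n*mu = 4*-5 = -20
Var(S_n) = n*sigma^2 = 4*8 = 32

E[S_4]=-20, Var(S_4)=32


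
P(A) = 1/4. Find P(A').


P(A') = 1 - P(A) = 1 - 1/4 = 3/4

3/4


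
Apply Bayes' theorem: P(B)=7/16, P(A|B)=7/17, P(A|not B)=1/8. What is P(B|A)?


P(A) = P(A|B)P(B) + P(A|B')P(B') = 7/17*7/16 + 1/8*9/16 = 545/2176
P(B|A) = P(A|B)P(B)/P(A) = (49/272)/(545/2176) = 392/545

392/545


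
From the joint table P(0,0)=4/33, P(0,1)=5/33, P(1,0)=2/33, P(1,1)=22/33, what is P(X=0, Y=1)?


Read from table: P(X=0, Y=1) = 5/33

5/33


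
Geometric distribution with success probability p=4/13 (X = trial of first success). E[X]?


For geometric (trials until first success), E[X] = 1/p = 1/(4/13) = 13/4

13/4


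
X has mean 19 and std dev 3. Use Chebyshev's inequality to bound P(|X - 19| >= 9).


k = 9/3 = 3
Chebyshev: P(|X-mu| >= k*sigma) <= 1/k^2 = 1/3^2 = 1/9

1/9


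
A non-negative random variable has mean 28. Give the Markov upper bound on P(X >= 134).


Markov: P(X >= a) <= E[X]/a
P(X >= 134) <= 28/134 = 14/67

14/67


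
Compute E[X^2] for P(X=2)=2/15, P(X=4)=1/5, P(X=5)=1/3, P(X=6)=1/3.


E[X^2] = sum(g(x)*P(x))
= 4*2/15 + 16*1/5 + 25*1/3 + 36*1/3
= 361/15

361/15
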